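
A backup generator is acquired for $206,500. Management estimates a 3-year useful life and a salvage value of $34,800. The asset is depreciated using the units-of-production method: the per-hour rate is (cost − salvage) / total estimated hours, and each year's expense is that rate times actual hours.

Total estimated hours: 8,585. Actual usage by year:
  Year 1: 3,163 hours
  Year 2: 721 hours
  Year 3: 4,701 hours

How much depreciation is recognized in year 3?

Depreciable base = $206,500 − $34,800 = $171,700.
Rate = $171,700 / 8,585 hours = $20 per hour.
Year 1: 3,163 × $20 = $63,260. Book value $143,240.
Year 2: 721 × $20 = $14,420. Book value $128,820.
Year 3: 4,701 × $20 = $94,020. Book value $34,800.

$94,020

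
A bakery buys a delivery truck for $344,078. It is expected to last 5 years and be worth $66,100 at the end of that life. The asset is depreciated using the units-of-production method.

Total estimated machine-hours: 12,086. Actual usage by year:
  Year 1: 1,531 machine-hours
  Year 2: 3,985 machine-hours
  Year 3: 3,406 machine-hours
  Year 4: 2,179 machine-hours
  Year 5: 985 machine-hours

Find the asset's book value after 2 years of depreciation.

Depreciable base = $344,078 − $66,100 = $277,978.
Rate = $277,978 / 12,086 machine-hours = $23 per machine-hour.
Year 1: 1,531 × $23 = $35,213. Book value $308,865.
Year 2: 3,985 × $23 = $91,655. Book value $217,210.

$217,210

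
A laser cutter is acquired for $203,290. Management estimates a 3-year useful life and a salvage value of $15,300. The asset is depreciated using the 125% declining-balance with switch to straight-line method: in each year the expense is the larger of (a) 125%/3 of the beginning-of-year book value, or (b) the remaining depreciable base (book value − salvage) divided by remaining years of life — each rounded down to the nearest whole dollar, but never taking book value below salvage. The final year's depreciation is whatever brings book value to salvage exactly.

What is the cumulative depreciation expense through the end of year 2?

Depreciable base = $203,290 − $15,300 = $187,990.
Year 1: DB = ⌊$203,290 × 125%/3⌋ = $84,704; SL = ⌊$187,990/3⌋ = $62,663 → take DB $84,704. Book value $118,586.
Year 2: DB = ⌊$118,586 × 125%/3⌋ = $49,410; SL = ⌊$103,286/2⌋ = $51,643 → take SL $51,643. Book value $66,943.
Accumulated through year 2 = $203,290 − $66,943 = $136,347.

$136,347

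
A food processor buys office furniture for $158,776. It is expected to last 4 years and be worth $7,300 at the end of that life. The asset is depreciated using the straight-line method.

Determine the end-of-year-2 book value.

$83,038

Depreciable base = $158,776 − $7,300 = $151,476.
Annual expense = $151,476 / 4 = $37,869.
End of year 1: book value $120,907.
End of year 2: book value $83,038.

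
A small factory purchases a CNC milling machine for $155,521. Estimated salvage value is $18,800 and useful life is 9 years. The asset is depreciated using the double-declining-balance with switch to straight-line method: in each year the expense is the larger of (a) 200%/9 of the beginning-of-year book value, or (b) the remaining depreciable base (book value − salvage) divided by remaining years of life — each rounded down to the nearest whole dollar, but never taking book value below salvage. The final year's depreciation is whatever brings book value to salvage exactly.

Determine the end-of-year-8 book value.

$20,829

Depreciable base = $155,521 − $18,800 = $136,721.
Year 1: DB = ⌊$155,521 × 200%/9⌋ = $34,560; SL = ⌊$136,721/9⌋ = $15,191 → take DB $34,560. Book value $120,961.
Year 2: DB = ⌊$120,961 × 200%/9⌋ = $26,880; SL = ⌊$102,161/8⌋ = $12,770 → take DB $26,880. Book value $94,081.
Year 3: DB = ⌊$94,081 × 200%/9⌋ = $20,906; SL = ⌊$75,281/7⌋ = $10,754 → take DB $20,906. Book value $73,175.
Year 4: DB = ⌊$73,175 × 200%/9⌋ = $16,261; SL = ⌊$54,375/6⌋ = $9,062 → take DB $16,261. Book value $56,914.
Year 5: DB = ⌊$56,914 × 200%/9⌋ = $12,647; SL = ⌊$38,114/5⌋ = $7,622 → take DB $12,647. Book value $44,267.
Year 6: DB = ⌊$44,267 × 200%/9⌋ = $9,837; SL = ⌊$25,467/4⌋ = $6,366 → take DB $9,837. Book value $34,430.
Year 7: DB = ⌊$34,430 × 200%/9⌋ = $7,651; SL = ⌊$15,630/3⌋ = $5,210 → take DB $7,651. Book value $26,779.
Year 8: DB = ⌊$26,779 × 200%/9⌋ = $5,950; SL = ⌊$7,979/2⌋ = $3,989 → take DB $5,950. Book value $20,829.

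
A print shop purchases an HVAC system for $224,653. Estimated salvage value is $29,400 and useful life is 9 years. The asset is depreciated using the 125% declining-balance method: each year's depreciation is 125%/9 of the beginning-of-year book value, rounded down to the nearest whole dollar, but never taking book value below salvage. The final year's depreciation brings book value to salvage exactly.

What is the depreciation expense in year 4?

Depreciable base = $224,653 − $29,400 = $195,253.
Year 1: ⌊$224,653 × 125%/9⌋ = $31,201. Book value $193,452.
Year 2: ⌊$193,452 × 125%/9⌋ = $26,868. Book value $166,584.
Year 3: ⌊$166,584 × 125%/9⌋ = $23,136. Book value $143,448.
Year 4: ⌊$143,448 × 125%/9⌋ = $19,923. Book value $123,525.

$19,923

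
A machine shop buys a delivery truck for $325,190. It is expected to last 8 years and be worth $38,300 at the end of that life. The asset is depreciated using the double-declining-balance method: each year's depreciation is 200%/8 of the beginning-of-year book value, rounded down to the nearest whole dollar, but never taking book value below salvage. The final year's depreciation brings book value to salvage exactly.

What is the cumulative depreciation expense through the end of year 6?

$267,312

Depreciable base = $325,190 − $38,300 = $286,890.
Year 1: ⌊$325,190 × 200%/8⌋ = $81,297. Book value $243,893.
Year 2: ⌊$243,893 × 200%/8⌋ = $60,973. Book value $182,920.
Year 3: ⌊$182,920 × 200%/8⌋ = $45,730. Book value $137,190.
Year 4: ⌊$137,190 × 200%/8⌋ = $34,297. Book value $102,893.
Year 5: ⌊$102,893 × 200%/8⌋ = $25,723. Book value $77,170.
Year 6: ⌊$77,170 × 200%/8⌋ = $19,292. Book value $57,878.
Accumulated through year 6 = $325,190 − $57,878 = $267,312.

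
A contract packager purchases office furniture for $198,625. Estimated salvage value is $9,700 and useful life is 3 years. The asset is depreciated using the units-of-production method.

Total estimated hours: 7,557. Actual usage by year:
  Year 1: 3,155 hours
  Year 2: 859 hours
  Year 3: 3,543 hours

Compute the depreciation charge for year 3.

Depreciable base = $198,625 − $9,700 = $188,925.
Rate = $188,925 / 7,557 hours = $25 per hour.
Year 1: 3,155 × $25 = $78,875. Book value $119,750.
Year 2: 859 × $25 = $21,475. Book value $98,275.
Year 3: 3,543 × $25 = $88,575. Book value $9,700.

$88,575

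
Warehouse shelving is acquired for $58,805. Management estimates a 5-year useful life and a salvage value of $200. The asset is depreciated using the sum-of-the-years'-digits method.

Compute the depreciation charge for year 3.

Depreciable base = $58,805 − $200 = $58,605.
Sum of the years' digits = 5+4+3+2+1 = 15.
Year 1: $58,605 × 5/15 = $19,535. Book value $39,270.
Year 2: $58,605 × 4/15 = $15,628. Book value $23,642.
Year 3: $58,605 × 3/15 = $11,721. Book value $11,921.

$11,721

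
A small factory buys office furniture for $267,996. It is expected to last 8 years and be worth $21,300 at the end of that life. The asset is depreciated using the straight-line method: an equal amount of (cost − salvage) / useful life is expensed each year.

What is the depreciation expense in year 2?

Depreciable base = $267,996 − $21,300 = $246,696.
Annual expense = $246,696 / 8 = $30,837.

$30,837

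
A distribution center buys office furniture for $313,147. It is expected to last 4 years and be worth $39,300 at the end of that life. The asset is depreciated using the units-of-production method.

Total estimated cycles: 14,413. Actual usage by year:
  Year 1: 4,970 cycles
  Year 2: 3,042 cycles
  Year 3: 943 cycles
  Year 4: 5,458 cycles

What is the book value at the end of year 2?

Depreciable base = $313,147 − $39,300 = $273,847.
Rate = $273,847 / 14,413 cycles = $19 per cycle.
Year 1: 4,970 × $19 = $94,430. Book value $218,717.
Year 2: 3,042 × $19 = $57,798. Book value $160,919.

$160,919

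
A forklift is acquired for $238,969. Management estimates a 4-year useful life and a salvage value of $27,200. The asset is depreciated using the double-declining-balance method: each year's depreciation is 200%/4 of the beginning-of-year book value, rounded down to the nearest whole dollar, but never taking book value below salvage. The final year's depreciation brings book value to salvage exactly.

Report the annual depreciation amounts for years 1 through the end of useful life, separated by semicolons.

Depreciable base = $238,969 − $27,200 = $211,769.
Year 1: ⌊$238,969 × 200%/4⌋ = $119,484. Book value $119,485.
Year 2: ⌊$119,485 × 200%/4⌋ = $59,742. Book value $59,743.
Year 3: ⌊$59,743 × 200%/4⌋ = $29,871. Book value $29,872.
Year 4 (final): $29,872 − $27,200 = $2,672. Book value $27,200.

$119,484; $59,742; $29,871; $2,672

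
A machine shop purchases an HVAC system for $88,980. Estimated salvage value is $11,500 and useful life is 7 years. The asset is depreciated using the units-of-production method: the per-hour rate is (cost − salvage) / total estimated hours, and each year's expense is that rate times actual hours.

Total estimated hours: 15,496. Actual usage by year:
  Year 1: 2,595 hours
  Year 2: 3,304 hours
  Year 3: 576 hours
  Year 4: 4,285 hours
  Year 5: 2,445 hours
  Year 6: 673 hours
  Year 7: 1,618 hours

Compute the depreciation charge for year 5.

$12,225

Depreciable base = $88,980 − $11,500 = $77,480.
Rate = $77,480 / 15,496 hours = $5 per hour.
Year 1: 2,595 × $5 = $12,975. Book value $76,005.
Year 2: 3,304 × $5 = $16,520. Book value $59,485.
Year 3: 576 × $5 = $2,880. Book value $56,605.
Year 4: 4,285 × $5 = $21,425. Book value $35,180.
Year 5: 2,445 × $5 = $12,225. Book value $22,955.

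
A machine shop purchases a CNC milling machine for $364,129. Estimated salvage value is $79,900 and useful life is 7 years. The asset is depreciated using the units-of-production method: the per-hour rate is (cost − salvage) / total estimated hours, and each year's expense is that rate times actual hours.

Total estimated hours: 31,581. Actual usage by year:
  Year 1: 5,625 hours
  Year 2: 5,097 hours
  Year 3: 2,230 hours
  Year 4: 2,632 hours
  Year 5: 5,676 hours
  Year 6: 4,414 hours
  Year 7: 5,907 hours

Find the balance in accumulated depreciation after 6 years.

Depreciable base = $364,129 − $79,900 = $284,229.
Rate = $284,229 / 31,581 hours = $9 per hour.
Year 1: 5,625 × $9 = $50,625. Book value $313,504.
Year 2: 5,097 × $9 = $45,873. Book value $267,631.
Year 3: 2,230 × $9 = $20,070. Book value $247,561.
Year 4: 2,632 × $9 = $23,688. Book value $223,873.
Year 5: 5,676 × $9 = $51,084. Book value $172,789.
Year 6: 4,414 × $9 = $39,726. Book value $133,063.
Accumulated through year 6 = $364,129 − $133,063 = $231,066.

$231,066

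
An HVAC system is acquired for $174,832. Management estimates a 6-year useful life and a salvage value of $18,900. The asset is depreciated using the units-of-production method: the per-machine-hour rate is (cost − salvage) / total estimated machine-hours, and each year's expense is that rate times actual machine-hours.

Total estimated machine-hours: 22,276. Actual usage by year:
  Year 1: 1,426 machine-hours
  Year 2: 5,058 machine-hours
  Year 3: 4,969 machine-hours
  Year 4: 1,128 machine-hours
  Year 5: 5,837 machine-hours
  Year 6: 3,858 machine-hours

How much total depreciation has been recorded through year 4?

Depreciable base = $174,832 − $18,900 = $155,932.
Rate = $155,932 / 22,276 machine-hours = $7 per machine-hour.
Year 1: 1,426 × $7 = $9,982. Book value $164,850.
Year 2: 5,058 × $7 = $35,406. Book value $129,444.
Year 3: 4,969 × $7 = $34,783. Book value $94,661.
Year 4: 1,128 × $7 = $7,896. Book value $86,765.
Accumulated through year 4 = $174,832 − $86,765 = $88,067.

$88,067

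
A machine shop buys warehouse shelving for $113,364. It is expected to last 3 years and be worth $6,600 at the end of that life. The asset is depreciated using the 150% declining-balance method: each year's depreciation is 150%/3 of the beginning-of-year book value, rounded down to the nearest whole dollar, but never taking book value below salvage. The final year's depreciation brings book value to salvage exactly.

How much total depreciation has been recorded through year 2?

Depreciable base = $113,364 − $6,600 = $106,764.
Year 1: ⌊$113,364 × 150%/3⌋ = $56,682. Book value $56,682.
Year 2: ⌊$56,682 × 150%/3⌋ = $28,341. Book value $28,341.
Accumulated through year 2 = $113,364 − $28,341 = $85,023.

$85,023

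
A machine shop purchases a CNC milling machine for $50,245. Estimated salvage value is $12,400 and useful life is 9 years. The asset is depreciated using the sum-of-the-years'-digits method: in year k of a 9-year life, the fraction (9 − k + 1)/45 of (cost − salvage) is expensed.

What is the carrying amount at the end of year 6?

Depreciable base = $50,245 − $12,400 = $37,845.
Sum of the years' digits = 9+8+7+6+5+4+3+2+1 = 45.
Year 1: $37,845 × 9/45 = $7,569. Book value $42,676.
Year 2: $37,845 × 8/45 = $6,728. Book value $35,948.
Year 3: $37,845 × 7/45 = $5,887. Book value $30,061.
Year 4: $37,845 × 6/45 = $5,046. Book value $25,015.
Year 5: $37,845 × 5/45 = $4,205. Book value $20,810.
Year 6: $37,845 × 4/45 = $3,364. Book value $17,446.

$17,446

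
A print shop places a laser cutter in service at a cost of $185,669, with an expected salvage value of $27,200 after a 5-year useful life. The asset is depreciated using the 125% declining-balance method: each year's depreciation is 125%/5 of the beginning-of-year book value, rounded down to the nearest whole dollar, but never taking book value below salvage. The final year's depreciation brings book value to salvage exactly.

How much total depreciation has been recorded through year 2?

Depreciable base = $185,669 − $27,200 = $158,469.
Year 1: ⌊$185,669 × 125%/5⌋ = $46,417. Book value $139,252.
Year 2: ⌊$139,252 × 125%/5⌋ = $34,813. Book value $104,439.
Accumulated through year 2 = $185,669 − $104,439 = $81,230.

$81,230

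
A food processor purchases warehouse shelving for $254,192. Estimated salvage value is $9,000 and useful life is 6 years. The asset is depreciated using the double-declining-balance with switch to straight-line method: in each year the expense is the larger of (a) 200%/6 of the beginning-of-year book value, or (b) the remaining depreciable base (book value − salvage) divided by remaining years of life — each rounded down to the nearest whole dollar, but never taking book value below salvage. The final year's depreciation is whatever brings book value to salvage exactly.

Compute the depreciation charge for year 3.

Depreciable base = $254,192 − $9,000 = $245,192.
Year 1: DB = ⌊$254,192 × 200%/6⌋ = $84,730; SL = ⌊$245,192/6⌋ = $40,865 → take DB $84,730. Book value $169,462.
Year 2: DB = ⌊$169,462 × 200%/6⌋ = $56,487; SL = ⌊$160,462/5⌋ = $32,092 → take DB $56,487. Book value $112,975.
Year 3: DB = ⌊$112,975 × 200%/6⌋ = $37,658; SL = ⌊$103,975/4⌋ = $25,993 → take DB $37,658. Book value $75,317.

$37,658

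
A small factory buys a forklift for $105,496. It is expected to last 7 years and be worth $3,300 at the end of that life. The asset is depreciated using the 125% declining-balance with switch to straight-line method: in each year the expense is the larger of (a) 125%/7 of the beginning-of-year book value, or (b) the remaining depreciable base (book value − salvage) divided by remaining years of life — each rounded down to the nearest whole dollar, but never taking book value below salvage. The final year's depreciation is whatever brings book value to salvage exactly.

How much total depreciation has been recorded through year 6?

Depreciable base = $105,496 − $3,300 = $102,196.
Year 1: DB = ⌊$105,496 × 125%/7⌋ = $18,838; SL = ⌊$102,196/7⌋ = $14,599 → take DB $18,838. Book value $86,658.
Year 2: DB = ⌊$86,658 × 125%/7⌋ = $15,474; SL = ⌊$83,358/6⌋ = $13,893 → take DB $15,474. Book value $71,184.
Year 3: DB = ⌊$71,184 × 125%/7⌋ = $12,711; SL = ⌊$67,884/5⌋ = $13,576 → take SL $13,576. Book value $57,608.
Year 4: DB = ⌊$57,608 × 125%/7⌋ = $10,287; SL = ⌊$54,308/4⌋ = $13,577 → take SL $13,577. Book value $44,031.
Year 5: DB = ⌊$44,031 × 125%/7⌋ = $7,862; SL = ⌊$40,731/3⌋ = $13,577 → take SL $13,577. Book value $30,454.
Year 6: DB = ⌊$30,454 × 125%/7⌋ = $5,438; SL = ⌊$27,154/2⌋ = $13,577 → take SL $13,577. Book value $16,877.
Accumulated through year 6 = $105,496 − $16,877 = $88,619.

$88,619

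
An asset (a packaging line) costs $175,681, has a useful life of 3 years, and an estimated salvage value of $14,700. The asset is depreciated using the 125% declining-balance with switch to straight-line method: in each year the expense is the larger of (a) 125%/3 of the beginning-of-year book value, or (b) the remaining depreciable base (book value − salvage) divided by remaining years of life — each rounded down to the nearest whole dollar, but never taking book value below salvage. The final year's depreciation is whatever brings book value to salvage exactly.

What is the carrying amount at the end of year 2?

Depreciable base = $175,681 − $14,700 = $160,981.
Year 1: DB = ⌊$175,681 × 125%/3⌋ = $73,200; SL = ⌊$160,981/3⌋ = $53,660 → take DB $73,200. Book value $102,481.
Year 2: DB = ⌊$102,481 × 125%/3⌋ = $42,700; SL = ⌊$87,781/2⌋ = $43,890 → take SL $43,890. Book value $58,591.

$58,591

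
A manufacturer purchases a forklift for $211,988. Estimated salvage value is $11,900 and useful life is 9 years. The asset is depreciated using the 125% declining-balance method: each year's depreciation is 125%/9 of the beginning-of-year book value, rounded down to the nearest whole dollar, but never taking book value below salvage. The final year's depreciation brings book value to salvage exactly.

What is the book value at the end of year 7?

$74,428

Depreciable base = $211,988 − $11,900 = $200,088.
Year 1: ⌊$211,988 × 125%/9⌋ = $29,442. Book value $182,546.
Year 2: ⌊$182,546 × 125%/9⌋ = $25,353. Book value $157,193.
Year 3: ⌊$157,193 × 125%/9⌋ = $21,832. Book value $135,361.
Year 4: ⌊$135,361 × 125%/9⌋ = $18,800. Book value $116,561.
Year 5: ⌊$116,561 × 125%/9⌋ = $16,189. Book value $100,372.
Year 6: ⌊$100,372 × 125%/9⌋ = $13,940. Book value $86,432.
Year 7: ⌊$86,432 × 125%/9⌋ = $12,004. Book value $74,428.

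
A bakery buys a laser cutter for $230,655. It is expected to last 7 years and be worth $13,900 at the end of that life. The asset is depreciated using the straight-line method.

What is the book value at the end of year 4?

$106,795

Depreciable base = $230,655 − $13,900 = $216,755.
Annual expense = $216,755 / 7 = $30,965.
End of year 1: book value $199,690.
End of year 2: book value $168,725.
End of year 3: book value $137,760.
End of year 4: book value $106,795.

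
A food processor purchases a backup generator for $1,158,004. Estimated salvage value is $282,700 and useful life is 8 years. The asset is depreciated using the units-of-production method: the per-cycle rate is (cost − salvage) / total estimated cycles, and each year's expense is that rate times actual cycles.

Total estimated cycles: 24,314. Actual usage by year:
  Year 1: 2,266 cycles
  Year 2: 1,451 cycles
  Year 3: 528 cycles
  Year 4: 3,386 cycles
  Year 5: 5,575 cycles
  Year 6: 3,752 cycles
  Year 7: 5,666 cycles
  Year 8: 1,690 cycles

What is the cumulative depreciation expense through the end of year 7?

Depreciable base = $1,158,004 − $282,700 = $875,304.
Rate = $875,304 / 24,314 cycles = $36 per cycle.
Year 1: 2,266 × $36 = $81,576. Book value $1,076,428.
Year 2: 1,451 × $36 = $52,236. Book value $1,024,192.
Year 3: 528 × $36 = $19,008. Book value $1,005,184.
Year 4: 3,386 × $36 = $121,896. Book value $883,288.
Year 5: 5,575 × $36 = $200,700. Book value $682,588.
Year 6: 3,752 × $36 = $135,072. Book value $547,516.
Year 7: 5,666 × $36 = $203,976. Book value $343,540.
Accumulated through year 7 = $1,158,004 − $343,540 = $814,464.

$814,464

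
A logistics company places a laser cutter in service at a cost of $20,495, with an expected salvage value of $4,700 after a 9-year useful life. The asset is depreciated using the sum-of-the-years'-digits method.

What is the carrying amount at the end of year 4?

$9,965

Depreciable base = $20,495 − $4,700 = $15,795.
Sum of the years' digits = 9+8+7+6+5+4+3+2+1 = 45.
Year 1: $15,795 × 9/45 = $3,159. Book value $17,336.
Year 2: $15,795 × 8/45 = $2,808. Book value $14,528.
Year 3: $15,795 × 7/45 = $2,457. Book value $12,071.
Year 4: $15,795 × 6/45 = $2,106. Book value $9,965.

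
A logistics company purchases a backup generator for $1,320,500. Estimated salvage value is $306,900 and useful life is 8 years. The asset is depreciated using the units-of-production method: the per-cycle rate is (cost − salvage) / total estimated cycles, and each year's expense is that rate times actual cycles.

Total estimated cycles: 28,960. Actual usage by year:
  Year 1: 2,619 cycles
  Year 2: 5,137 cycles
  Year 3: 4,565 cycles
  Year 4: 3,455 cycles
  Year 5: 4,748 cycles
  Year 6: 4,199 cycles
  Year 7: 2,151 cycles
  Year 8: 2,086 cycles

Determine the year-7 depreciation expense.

$75,285

Depreciable base = $1,320,500 − $306,900 = $1,013,600.
Rate = $1,013,600 / 28,960 cycles = $35 per cycle.
Year 1: 2,619 × $35 = $91,665. Book value $1,228,835.
Year 2: 5,137 × $35 = $179,795. Book value $1,049,040.
Year 3: 4,565 × $35 = $159,775. Book value $889,265.
Year 4: 3,455 × $35 = $120,925. Book value $768,340.
Year 5: 4,748 × $35 = $166,180. Book value $602,160.
Year 6: 4,199 × $35 = $146,965. Book value $455,195.
Year 7: 2,151 × $35 = $75,285. Book value $379,910.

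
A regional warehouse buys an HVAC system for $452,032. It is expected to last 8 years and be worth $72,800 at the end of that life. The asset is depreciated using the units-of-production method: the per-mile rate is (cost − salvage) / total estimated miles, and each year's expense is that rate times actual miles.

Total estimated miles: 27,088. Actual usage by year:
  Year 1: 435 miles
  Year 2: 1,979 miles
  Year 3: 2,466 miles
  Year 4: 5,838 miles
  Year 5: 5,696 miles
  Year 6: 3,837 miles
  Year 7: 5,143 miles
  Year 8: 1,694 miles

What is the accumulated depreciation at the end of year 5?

Depreciable base = $452,032 − $72,800 = $379,232.
Rate = $379,232 / 27,088 miles = $14 per mile.
Year 1: 435 × $14 = $6,090. Book value $445,942.
Year 2: 1,979 × $14 = $27,706. Book value $418,236.
Year 3: 2,466 × $14 = $34,524. Book value $383,712.
Year 4: 5,838 × $14 = $81,732. Book value $301,980.
Year 5: 5,696 × $14 = $79,744. Book value $222,236.
Accumulated through year 5 = $452,032 − $222,236 = $229,796.

$229,796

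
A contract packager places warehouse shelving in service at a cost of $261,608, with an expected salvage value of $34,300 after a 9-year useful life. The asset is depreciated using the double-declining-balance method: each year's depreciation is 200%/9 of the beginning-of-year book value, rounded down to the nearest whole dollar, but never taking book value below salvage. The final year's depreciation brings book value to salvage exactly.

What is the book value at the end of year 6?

Depreciable base = $261,608 − $34,300 = $227,308.
Year 1: ⌊$261,608 × 200%/9⌋ = $58,135. Book value $203,473.
Year 2: ⌊$203,473 × 200%/9⌋ = $45,216. Book value $158,257.
Year 3: ⌊$158,257 × 200%/9⌋ = $35,168. Book value $123,089.
Year 4: ⌊$123,089 × 200%/9⌋ = $27,353. Book value $95,736.
Year 5: ⌊$95,736 × 200%/9⌋ = $21,274. Book value $74,462.
Year 6: ⌊$74,462 × 200%/9⌋ = $16,547. Book value $57,915.

$57,915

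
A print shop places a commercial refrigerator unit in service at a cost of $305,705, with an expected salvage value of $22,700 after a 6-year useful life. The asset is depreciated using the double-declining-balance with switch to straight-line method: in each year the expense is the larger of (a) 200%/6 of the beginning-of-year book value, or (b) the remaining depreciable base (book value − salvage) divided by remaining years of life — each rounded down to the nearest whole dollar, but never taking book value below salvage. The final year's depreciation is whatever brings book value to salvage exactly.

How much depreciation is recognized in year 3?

$45,290

Depreciable base = $305,705 − $22,700 = $283,005.
Year 1: DB = ⌊$305,705 × 200%/6⌋ = $101,901; SL = ⌊$283,005/6⌋ = $47,167 → take DB $101,901. Book value $203,804.
Year 2: DB = ⌊$203,804 × 200%/6⌋ = $67,934; SL = ⌊$181,104/5⌋ = $36,220 → take DB $67,934. Book value $135,870.
Year 3: DB = ⌊$135,870 × 200%/6⌋ = $45,290; SL = ⌊$113,170/4⌋ = $28,292 → take DB $45,290. Book value $90,580.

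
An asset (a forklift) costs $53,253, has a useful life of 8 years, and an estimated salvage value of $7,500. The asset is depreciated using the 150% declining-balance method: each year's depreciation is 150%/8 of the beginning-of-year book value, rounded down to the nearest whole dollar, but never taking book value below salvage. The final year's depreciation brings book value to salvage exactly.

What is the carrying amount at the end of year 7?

Depreciable base = $53,253 − $7,500 = $45,753.
Year 1: ⌊$53,253 × 150%/8⌋ = $9,984. Book value $43,269.
Year 2: ⌊$43,269 × 150%/8⌋ = $8,112. Book value $35,157.
Year 3: ⌊$35,157 × 150%/8⌋ = $6,591. Book value $28,566.
Year 4: ⌊$28,566 × 150%/8⌋ = $5,356. Book value $23,210.
Year 5: ⌊$23,210 × 150%/8⌋ = $4,351. Book value $18,859.
Year 6: ⌊$18,859 × 150%/8⌋ = $3,536. Book value $15,323.
Year 7: ⌊$15,323 × 150%/8⌋ = $2,873. Book value $12,450.

$12,450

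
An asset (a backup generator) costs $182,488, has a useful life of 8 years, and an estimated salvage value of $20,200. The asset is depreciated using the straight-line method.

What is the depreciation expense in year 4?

Depreciable base = $182,488 − $20,200 = $162,288.
Annual expense = $162,288 / 8 = $20,286.

$20,286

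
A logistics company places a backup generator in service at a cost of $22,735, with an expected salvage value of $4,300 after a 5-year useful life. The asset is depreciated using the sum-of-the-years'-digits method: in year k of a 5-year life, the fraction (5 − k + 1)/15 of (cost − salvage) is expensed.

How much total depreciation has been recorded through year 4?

Depreciable base = $22,735 − $4,300 = $18,435.
Sum of the years' digits = 5+4+3+2+1 = 15.
Year 1: $18,435 × 5/15 = $6,145. Book value $16,590.
Year 2: $18,435 × 4/15 = $4,916. Book value $11,674.
Year 3: $18,435 × 3/15 = $3,687. Book value $7,987.
Year 4: $18,435 × 2/15 = $2,458. Book value $5,529.
Accumulated through year 4 = $22,735 − $5,529 = $17,206.

$17,206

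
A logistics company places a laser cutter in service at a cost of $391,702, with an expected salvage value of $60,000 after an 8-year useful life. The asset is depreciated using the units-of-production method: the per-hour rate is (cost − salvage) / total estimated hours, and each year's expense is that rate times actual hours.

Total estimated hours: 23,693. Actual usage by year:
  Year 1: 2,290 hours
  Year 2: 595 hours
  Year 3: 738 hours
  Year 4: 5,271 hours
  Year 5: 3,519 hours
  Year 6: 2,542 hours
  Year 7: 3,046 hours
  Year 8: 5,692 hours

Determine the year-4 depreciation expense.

$73,794

Depreciable base = $391,702 − $60,000 = $331,702.
Rate = $331,702 / 23,693 hours = $14 per hour.
Year 1: 2,290 × $14 = $32,060. Book value $359,642.
Year 2: 595 × $14 = $8,330. Book value $351,312.
Year 3: 738 × $14 = $10,332. Book value $340,980.
Year 4: 5,271 × $14 = $73,794. Book value $267,186.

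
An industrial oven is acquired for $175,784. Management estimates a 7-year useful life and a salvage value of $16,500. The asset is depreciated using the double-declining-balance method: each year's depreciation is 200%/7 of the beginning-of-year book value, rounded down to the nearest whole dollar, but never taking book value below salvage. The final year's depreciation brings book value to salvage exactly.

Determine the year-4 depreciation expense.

Depreciable base = $175,784 − $16,500 = $159,284.
Year 1: ⌊$175,784 × 200%/7⌋ = $50,224. Book value $125,560.
Year 2: ⌊$125,560 × 200%/7⌋ = $35,874. Book value $89,686.
Year 3: ⌊$89,686 × 200%/7⌋ = $25,624. Book value $64,062.
Year 4: ⌊$64,062 × 200%/7⌋ = $18,303. Book value $45,759.

$18,303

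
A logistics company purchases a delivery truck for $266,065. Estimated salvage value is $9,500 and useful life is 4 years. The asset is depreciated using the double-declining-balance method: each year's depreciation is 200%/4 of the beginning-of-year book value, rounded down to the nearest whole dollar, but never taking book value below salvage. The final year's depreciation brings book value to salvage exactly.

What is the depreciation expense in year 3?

$33,258

Depreciable base = $266,065 − $9,500 = $256,565.
Year 1: ⌊$266,065 × 200%/4⌋ = $133,032. Book value $133,033.
Year 2: ⌊$133,033 × 200%/4⌋ = $66,516. Book value $66,517.
Year 3: ⌊$66,517 × 200%/4⌋ = $33,258. Book value $33,259.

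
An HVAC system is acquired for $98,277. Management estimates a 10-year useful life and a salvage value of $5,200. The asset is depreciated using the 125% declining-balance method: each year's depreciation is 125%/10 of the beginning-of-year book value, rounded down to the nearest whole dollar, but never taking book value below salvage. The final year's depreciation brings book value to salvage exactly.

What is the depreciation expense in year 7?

$5,513

Depreciable base = $98,277 − $5,200 = $93,077.
Year 1: ⌊$98,277 × 125%/10⌋ = $12,284. Book value $85,993.
Year 2: ⌊$85,993 × 125%/10⌋ = $10,749. Book value $75,244.
Year 3: ⌊$75,244 × 125%/10⌋ = $9,405. Book value $65,839.
Year 4: ⌊$65,839 × 125%/10⌋ = $8,229. Book value $57,610.
Year 5: ⌊$57,610 × 125%/10⌋ = $7,201. Book value $50,409.
Year 6: ⌊$50,409 × 125%/10⌋ = $6,301. Book value $44,108.
Year 7: ⌊$44,108 × 125%/10⌋ = $5,513. Book value $38,595.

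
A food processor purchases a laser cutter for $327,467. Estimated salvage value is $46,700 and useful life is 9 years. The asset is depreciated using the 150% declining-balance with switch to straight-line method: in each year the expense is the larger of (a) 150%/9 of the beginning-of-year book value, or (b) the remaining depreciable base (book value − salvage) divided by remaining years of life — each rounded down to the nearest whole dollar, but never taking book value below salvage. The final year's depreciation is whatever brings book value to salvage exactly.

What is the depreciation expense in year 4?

$31,584

Depreciable base = $327,467 − $46,700 = $280,767.
Year 1: DB = ⌊$327,467 × 150%/9⌋ = $54,577; SL = ⌊$280,767/9⌋ = $31,196 → take DB $54,577. Book value $272,890.
Year 2: DB = ⌊$272,890 × 150%/9⌋ = $45,481; SL = ⌊$226,190/8⌋ = $28,273 → take DB $45,481. Book value $227,409.
Year 3: DB = ⌊$227,409 × 150%/9⌋ = $37,901; SL = ⌊$180,709/7⌋ = $25,815 → take DB $37,901. Book value $189,508.
Year 4: DB = ⌊$189,508 × 150%/9⌋ = $31,584; SL = ⌊$142,808/6⌋ = $23,801 → take DB $31,584. Book value $157,924.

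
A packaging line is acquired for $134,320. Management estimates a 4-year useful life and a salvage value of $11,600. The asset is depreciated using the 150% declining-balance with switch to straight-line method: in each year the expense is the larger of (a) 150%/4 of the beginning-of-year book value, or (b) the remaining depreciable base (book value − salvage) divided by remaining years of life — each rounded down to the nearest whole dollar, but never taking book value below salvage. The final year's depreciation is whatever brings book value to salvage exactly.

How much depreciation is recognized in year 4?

$20,435

Depreciable base = $134,320 − $11,600 = $122,720.
Year 1: DB = ⌊$134,320 × 150%/4⌋ = $50,370; SL = ⌊$122,720/4⌋ = $30,680 → take DB $50,370. Book value $83,950.
Year 2: DB = ⌊$83,950 × 150%/4⌋ = $31,481; SL = ⌊$72,350/3⌋ = $24,116 → take DB $31,481. Book value $52,469.
Year 3: DB = ⌊$52,469 × 150%/4⌋ = $19,675; SL = ⌊$40,869/2⌋ = $20,434 → take SL $20,434. Book value $32,035.
Year 4 (final): $32,035 − $11,600 = $20,435. Book value $11,600.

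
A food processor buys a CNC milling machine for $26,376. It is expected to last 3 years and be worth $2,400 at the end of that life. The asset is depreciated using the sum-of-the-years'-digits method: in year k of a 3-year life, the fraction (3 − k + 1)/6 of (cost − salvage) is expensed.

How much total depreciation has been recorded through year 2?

$19,980

Depreciable base = $26,376 − $2,400 = $23,976.
Sum of the years' digits = 3+2+1 = 6.
Year 1: $23,976 × 3/6 = $11,988. Book value $14,388.
Year 2: $23,976 × 2/6 = $7,992. Book value $6,396.
Accumulated through year 2 = $26,376 − $6,396 = $19,980.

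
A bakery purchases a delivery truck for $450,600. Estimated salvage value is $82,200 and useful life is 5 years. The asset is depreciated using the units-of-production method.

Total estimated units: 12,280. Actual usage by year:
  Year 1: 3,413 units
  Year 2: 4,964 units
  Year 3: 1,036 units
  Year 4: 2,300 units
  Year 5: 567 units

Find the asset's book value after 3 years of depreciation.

Depreciable base = $450,600 − $82,200 = $368,400.
Rate = $368,400 / 12,280 units = $30 per unit.
Year 1: 3,413 × $30 = $102,390. Book value $348,210.
Year 2: 4,964 × $30 = $148,920. Book value $199,290.
Year 3: 1,036 × $30 = $31,080. Book value $168,210.

$168,210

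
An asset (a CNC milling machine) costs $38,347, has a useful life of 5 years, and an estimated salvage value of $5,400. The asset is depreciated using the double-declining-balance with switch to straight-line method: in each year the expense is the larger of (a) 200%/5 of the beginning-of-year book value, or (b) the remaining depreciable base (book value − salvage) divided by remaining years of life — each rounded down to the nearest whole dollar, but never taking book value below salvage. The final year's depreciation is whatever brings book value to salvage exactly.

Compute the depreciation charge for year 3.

$5,522

Depreciable base = $38,347 − $5,400 = $32,947.
Year 1: DB = ⌊$38,347 × 200%/5⌋ = $15,338; SL = ⌊$32,947/5⌋ = $6,589 → take DB $15,338. Book value $23,009.
Year 2: DB = ⌊$23,009 × 200%/5⌋ = $9,203; SL = ⌊$17,609/4⌋ = $4,402 → take DB $9,203. Book value $13,806.
Year 3: DB = ⌊$13,806 × 200%/5⌋ = $5,522; SL = ⌊$8,406/3⌋ = $2,802 → take DB $5,522. Book value $8,284.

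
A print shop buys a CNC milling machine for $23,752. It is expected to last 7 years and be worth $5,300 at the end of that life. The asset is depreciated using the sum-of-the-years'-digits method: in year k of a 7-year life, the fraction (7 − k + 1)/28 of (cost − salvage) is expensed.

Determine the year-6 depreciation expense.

$1,318

Depreciable base = $23,752 − $5,300 = $18,452.
Sum of the years' digits = 7+6+5+4+3+2+1 = 28.
Year 1: $18,452 × 7/28 = $4,613. Book value $19,139.
Year 2: $18,452 × 6/28 = $3,954. Book value $15,185.
Year 3: $18,452 × 5/28 = $3,295. Book value $11,890.
Year 4: $18,452 × 4/28 = $2,636. Book value $9,254.
Year 5: $18,452 × 3/28 = $1,977. Book value $7,277.
Year 6: $18,452 × 2/28 = $1,318. Book value $5,959.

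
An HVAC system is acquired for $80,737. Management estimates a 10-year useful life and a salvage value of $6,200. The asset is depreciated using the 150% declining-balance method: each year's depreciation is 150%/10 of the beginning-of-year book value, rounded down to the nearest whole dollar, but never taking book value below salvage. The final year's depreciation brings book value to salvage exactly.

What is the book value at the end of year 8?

Depreciable base = $80,737 − $6,200 = $74,537.
Year 1: ⌊$80,737 × 150%/10⌋ = $12,110. Book value $68,627.
Year 2: ⌊$68,627 × 150%/10⌋ = $10,294. Book value $58,333.
Year 3: ⌊$58,333 × 150%/10⌋ = $8,749. Book value $49,584.
Year 4: ⌊$49,584 × 150%/10⌋ = $7,437. Book value $42,147.
Year 5: ⌊$42,147 × 150%/10⌋ = $6,322. Book value $35,825.
Year 6: ⌊$35,825 × 150%/10⌋ = $5,373. Book value $30,452.
Year 7: ⌊$30,452 × 150%/10⌋ = $4,567. Book value $25,885.
Year 8: ⌊$25,885 × 150%/10⌋ = $3,882. Book value $22,003.

$22,003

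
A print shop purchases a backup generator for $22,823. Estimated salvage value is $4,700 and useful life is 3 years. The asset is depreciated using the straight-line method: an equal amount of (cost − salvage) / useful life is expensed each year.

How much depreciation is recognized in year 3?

$6,041

Depreciable base = $22,823 − $4,700 = $18,123.
Annual expense = $18,123 / 3 = $6,041.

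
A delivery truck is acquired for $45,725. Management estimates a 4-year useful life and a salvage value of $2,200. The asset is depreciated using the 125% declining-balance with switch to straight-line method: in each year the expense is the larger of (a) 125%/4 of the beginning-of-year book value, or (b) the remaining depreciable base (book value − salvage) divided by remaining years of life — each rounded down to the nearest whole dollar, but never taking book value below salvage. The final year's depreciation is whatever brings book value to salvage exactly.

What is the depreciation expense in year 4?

$9,707

Depreciable base = $45,725 − $2,200 = $43,525.
Year 1: DB = ⌊$45,725 × 125%/4⌋ = $14,289; SL = ⌊$43,525/4⌋ = $10,881 → take DB $14,289. Book value $31,436.
Year 2: DB = ⌊$31,436 × 125%/4⌋ = $9,823; SL = ⌊$29,236/3⌋ = $9,745 → take DB $9,823. Book value $21,613.
Year 3: DB = ⌊$21,613 × 125%/4⌋ = $6,754; SL = ⌊$19,413/2⌋ = $9,706 → take SL $9,706. Book value $11,907.
Year 4 (final): $11,907 − $2,200 = $9,707. Book value $2,200.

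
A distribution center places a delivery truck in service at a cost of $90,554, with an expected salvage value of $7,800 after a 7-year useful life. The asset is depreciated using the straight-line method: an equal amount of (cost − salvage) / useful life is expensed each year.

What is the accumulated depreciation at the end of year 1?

Depreciable base = $90,554 − $7,800 = $82,754.
Annual expense = $82,754 / 7 = $11,822.
End of year 1: book value $78,732.
Accumulated through year 1 = $90,554 − $78,732 = $11,822.

$11,822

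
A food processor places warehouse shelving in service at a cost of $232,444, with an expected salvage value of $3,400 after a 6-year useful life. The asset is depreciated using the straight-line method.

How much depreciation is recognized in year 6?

Depreciable base = $232,444 − $3,400 = $229,044.
Annual expense = $229,044 / 6 = $38,174.

$38,174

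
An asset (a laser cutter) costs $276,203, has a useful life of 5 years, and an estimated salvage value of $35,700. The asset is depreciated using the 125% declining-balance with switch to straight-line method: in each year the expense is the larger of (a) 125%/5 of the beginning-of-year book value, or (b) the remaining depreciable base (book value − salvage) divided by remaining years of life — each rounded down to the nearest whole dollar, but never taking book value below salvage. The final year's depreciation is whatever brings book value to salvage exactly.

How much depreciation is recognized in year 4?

$39,888

Depreciable base = $276,203 − $35,700 = $240,503.
Year 1: DB = ⌊$276,203 × 125%/5⌋ = $69,050; SL = ⌊$240,503/5⌋ = $48,100 → take DB $69,050. Book value $207,153.
Year 2: DB = ⌊$207,153 × 125%/5⌋ = $51,788; SL = ⌊$171,453/4⌋ = $42,863 → take DB $51,788. Book value $155,365.
Year 3: DB = ⌊$155,365 × 125%/5⌋ = $38,841; SL = ⌊$119,665/3⌋ = $39,888 → take SL $39,888. Book value $115,477.
Year 4: DB = ⌊$115,477 × 125%/5⌋ = $28,869; SL = ⌊$79,777/2⌋ = $39,888 → take SL $39,888. Book value $75,589.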